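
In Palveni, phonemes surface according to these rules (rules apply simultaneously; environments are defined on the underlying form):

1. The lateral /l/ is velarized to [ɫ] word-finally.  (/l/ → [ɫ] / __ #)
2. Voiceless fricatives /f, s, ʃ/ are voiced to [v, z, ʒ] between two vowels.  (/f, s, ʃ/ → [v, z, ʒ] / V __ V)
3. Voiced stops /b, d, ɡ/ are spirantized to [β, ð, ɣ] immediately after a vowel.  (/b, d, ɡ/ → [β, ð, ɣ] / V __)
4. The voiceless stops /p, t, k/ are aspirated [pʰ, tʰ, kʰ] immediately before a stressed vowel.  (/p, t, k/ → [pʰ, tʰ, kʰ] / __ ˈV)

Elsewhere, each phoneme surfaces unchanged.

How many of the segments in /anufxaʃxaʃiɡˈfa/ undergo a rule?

Segments that undergo a rule: /ʃ/ → [ʒ] (rule 2); /ɡ/ → [ɣ] (rule 3).
All other segments surface unchanged.

2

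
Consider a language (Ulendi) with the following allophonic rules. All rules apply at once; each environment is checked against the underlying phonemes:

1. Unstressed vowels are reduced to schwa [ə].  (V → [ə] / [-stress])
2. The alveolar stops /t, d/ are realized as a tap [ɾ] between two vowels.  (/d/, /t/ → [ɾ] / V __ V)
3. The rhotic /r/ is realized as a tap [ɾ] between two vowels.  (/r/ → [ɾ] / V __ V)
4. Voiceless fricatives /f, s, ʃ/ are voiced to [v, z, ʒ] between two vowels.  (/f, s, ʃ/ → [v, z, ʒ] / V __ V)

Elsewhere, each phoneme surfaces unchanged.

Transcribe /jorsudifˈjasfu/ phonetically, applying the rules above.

[jərsəɾəfˈjasfə]

/j/ — not in any rule's target class → [j].
/o/ (between /j/ and /r/): in an unstressed syllable, so rule 1 applies → [ə].
/r/ (between /o/ and /s/) fails the environment for rule 3, so it stays [r].
/s/ (between /r/ and /u/) is in the target of rule 4 but the environment (between two vowels) is not met → [s].
Rule 1 applies to /u/ (between /s/ and /d/: in an unstressed syllable) → [ə].
/d/ meets the environment for rule 2 (between two vowels) → [ɾ].
/i/ — between /d/ and /f/, in an unstressed syllable — surfaces as [ə] (rule 1).
/f/ (between /i/ and /j/) is in the target of rule 4 but the environment (between two vowels) is not met → [f].
/j/ stays [j].
/a/ (between /j/ and /s/): rule 1 targets it, but not in an unstressed syllable → unchanged [a].
/s/ (between /a/ and /f/) fails the environment for rule 4, so it stays [s].
/f/ (between /s/ and /u/) is in the target of rule 4 but the environment (between two vowels) is not met → [f].
/u/ (word-final) occurs in an unstressed syllable → [ə] by rule 1.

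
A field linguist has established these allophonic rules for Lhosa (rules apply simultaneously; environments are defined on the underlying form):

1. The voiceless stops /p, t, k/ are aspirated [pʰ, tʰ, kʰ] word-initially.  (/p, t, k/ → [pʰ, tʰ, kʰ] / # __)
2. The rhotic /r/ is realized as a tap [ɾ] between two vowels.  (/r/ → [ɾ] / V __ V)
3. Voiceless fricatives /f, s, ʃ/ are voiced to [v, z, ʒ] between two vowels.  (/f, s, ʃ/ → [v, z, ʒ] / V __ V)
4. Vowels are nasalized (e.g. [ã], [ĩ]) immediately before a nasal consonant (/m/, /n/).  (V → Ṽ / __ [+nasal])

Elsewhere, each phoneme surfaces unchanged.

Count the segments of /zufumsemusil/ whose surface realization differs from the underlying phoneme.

Segments that undergo a rule: /f/ → [v] (rule 3); /u/ → [ũ] (rule 4); /e/ → [ẽ] (rule 4); /s/ → [z] (rule 3).
All other segments surface unchanged.

4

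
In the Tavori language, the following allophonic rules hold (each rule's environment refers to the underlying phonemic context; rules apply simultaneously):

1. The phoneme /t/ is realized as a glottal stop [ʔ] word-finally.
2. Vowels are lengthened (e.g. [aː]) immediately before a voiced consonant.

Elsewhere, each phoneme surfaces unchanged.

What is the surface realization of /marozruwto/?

/m/ stays [m].
/a/ — between /m/ and /r/, before a voiced consonant — surfaces as [aː] (rule 2).
/r/ (between /a/ and /o/): no rule targets it → [r].
Rule 2 applies to /o/ (between /r/ and /z/: before a voiced consonant) → [oː].
/z/ (between /o/ and /r/): no rule targets it → [z].
/r/ (between /z/ and /u/): no rule targets it → [r].
Rule 2 applies to /u/ (between /r/ and /w/: before a voiced consonant) → [uː].
/w/ — not in any rule's target class → [w].
/t/ — between /w/ and /o/; rule 1 does not apply here → [t].
/o/ (word-final) fails the environment for rule 2, so it stays [o].

[maːroːzruːwto]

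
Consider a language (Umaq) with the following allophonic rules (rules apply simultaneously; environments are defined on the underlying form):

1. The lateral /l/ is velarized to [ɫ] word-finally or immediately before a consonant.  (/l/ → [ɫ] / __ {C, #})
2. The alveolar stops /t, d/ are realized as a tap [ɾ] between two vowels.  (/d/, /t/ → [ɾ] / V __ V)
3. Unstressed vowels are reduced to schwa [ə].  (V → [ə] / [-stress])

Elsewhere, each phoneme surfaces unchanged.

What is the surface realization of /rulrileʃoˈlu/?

/r/ (word-initial): no rule targets it → [r].
/u/ (between /r/ and /l/) occurs in an unstressed syllable → [ə] by rule 3.
/l/ meets the environment for rule 1 (word-finally or immediately before a consonant) → [ɫ].
/r/ (between /l/ and /i/) is unaffected → [r].
/i/ (between /r/ and /l/): in an unstressed syllable, so rule 3 applies → [ə].
/l/ (between /i/ and /e/) fails the environment for rule 1, so it stays [l].
Rule 3 applies to /e/ (between /l/ and /ʃ/: in an unstressed syllable) → [ə].
/ʃ/ (between /e/ and /o/) is unaffected → [ʃ].
/o/ meets the environment for rule 3 (in an unstressed syllable) → [ə].
/l/ (between /o/ and /u/) is in the target of rule 1 but the environment (word-finally or immediately before a consonant) is not met → [l].
/u/ (word-final): rule 3 targets it, but not in an unstressed syllable → unchanged [u].

[rəɫrələʃəˈlu]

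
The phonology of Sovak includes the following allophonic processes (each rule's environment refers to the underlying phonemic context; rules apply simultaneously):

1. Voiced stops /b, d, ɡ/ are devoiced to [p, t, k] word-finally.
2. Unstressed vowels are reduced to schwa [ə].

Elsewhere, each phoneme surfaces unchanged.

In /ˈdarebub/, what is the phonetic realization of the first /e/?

[ə]

Rule 2 applies to /e/ (between /r/ and /b/: in an unstressed syllable) → [ə].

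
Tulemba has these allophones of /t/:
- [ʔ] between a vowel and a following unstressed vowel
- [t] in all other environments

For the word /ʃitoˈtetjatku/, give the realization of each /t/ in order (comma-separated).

Occurrence 1 (position 3): between a vowel and a following unstressed vowel → [ʔ].
Occurrence 2 (position 5): no conditioning environment matches → elsewhere allophone [t].
Occurrence 3 (position 7): no conditioning environment matches → elsewhere allophone [t].
Occurrence 4 (position 10): no conditioning environment matches → elsewhere allophone [t].

[ʔ], [t], [t], [t]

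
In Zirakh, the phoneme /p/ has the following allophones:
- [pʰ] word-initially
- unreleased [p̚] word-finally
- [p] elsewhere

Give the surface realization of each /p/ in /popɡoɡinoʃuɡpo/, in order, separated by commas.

Occurrence 1 (position 1): word-initially → [pʰ].
Occurrence 2 (position 3): no conditioning environment matches → elsewhere allophone [p].
Occurrence 3 (position 13): no conditioning environment matches → elsewhere allophone [p].

[pʰ], [p], [p]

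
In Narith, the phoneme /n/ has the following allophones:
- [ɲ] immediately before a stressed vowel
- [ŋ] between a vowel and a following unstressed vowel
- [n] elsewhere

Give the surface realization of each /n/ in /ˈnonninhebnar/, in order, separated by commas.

Occurrence 1 (position 1): immediately before a stressed vowel → [ɲ].
Occurrence 2 (position 3): no conditioning environment matches → elsewhere allophone [n].
Occurrence 3 (position 4): no conditioning environment matches → elsewhere allophone [n].
Occurrence 4 (position 6): no conditioning environment matches → elsewhere allophone [n].
Occurrence 5 (position 10): no conditioning environment matches → elsewhere allophone [n].

[ɲ], [n], [n], [n], [n]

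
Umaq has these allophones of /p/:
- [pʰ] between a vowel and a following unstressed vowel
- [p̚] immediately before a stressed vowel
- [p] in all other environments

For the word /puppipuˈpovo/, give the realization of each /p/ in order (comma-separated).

[p], [p], [p], [pʰ], [p̚]

Occurrence 1 (position 1): no conditioning environment matches → elsewhere allophone [p].
Occurrence 2 (position 3): no conditioning environment matches → elsewhere allophone [p].
Occurrence 3 (position 4): no conditioning environment matches → elsewhere allophone [p].
Occurrence 4 (position 6): between a vowel and a following unstressed vowel → [pʰ].
Occurrence 5 (position 8): immediately before a stressed vowel → [p̚].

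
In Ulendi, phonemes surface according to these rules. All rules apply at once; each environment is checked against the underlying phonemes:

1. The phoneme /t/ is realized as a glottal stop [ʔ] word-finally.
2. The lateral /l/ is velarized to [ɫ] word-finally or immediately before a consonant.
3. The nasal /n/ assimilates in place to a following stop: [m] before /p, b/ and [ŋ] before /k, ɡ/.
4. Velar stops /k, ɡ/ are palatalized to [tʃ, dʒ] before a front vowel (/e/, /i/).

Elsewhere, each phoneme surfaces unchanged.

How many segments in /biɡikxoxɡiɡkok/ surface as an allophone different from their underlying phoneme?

2

Segments that undergo a rule: /ɡ/ → [dʒ] (rule 4); /ɡ/ → [dʒ] (rule 4).
All other segments surface unchanged.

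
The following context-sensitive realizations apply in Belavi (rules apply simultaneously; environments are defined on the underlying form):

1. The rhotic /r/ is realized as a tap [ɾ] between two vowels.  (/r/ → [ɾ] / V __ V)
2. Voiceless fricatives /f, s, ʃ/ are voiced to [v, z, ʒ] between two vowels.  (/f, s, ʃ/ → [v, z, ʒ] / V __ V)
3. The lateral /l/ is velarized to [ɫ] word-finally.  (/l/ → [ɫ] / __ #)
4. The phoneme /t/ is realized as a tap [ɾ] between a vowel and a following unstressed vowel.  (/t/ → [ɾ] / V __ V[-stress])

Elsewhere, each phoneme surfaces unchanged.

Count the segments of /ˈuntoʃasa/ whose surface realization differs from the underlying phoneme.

2

Segments that undergo a rule: /ʃ/ → [ʒ] (rule 2); /s/ → [z] (rule 2).
All other segments surface unchanged.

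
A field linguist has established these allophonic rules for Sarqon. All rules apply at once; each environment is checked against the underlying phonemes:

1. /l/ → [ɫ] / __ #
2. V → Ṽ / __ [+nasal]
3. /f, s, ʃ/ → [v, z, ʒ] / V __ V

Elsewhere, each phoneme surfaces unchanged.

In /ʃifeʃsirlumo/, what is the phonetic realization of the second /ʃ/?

[ʃ]

/ʃ/ (between /e/ and /s/): rule 3 targets it, but not between two vowels → unchanged [ʃ].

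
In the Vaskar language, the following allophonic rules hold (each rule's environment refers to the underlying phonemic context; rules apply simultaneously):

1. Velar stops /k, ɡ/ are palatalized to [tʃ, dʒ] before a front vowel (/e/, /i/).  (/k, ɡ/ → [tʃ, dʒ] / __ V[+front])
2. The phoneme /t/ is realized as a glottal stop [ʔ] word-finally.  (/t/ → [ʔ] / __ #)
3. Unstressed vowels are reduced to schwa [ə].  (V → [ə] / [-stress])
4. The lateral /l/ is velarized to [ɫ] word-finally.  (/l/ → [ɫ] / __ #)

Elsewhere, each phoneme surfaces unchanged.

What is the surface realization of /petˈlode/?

[pətˈlodə]

Rule 3 applies to /e/ (between /p/ and /t/: in an unstressed syllable) → [ə].
/t/ (between /e/ and /l/): rule 2 targets it, but not word-finally → unchanged [t].
/l/ (between /t/ and /o/) fails the environment for rule 4, so it stays [l].
/o/ (between /l/ and /d/): rule 3 targets it, but not in an unstressed syllable → unchanged [o].
/e/ meets the environment for rule 3 (in an unstressed syllable) → [ə].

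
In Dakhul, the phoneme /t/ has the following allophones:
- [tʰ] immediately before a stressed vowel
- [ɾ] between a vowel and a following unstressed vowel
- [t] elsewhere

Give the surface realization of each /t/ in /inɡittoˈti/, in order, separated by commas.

Occurrence 1 (position 5): no conditioning environment matches → elsewhere allophone [t].
Occurrence 2 (position 6): no conditioning environment matches → elsewhere allophone [t].
Occurrence 3 (position 8): immediately before a stressed vowel → [tʰ].

[t], [t], [tʰ]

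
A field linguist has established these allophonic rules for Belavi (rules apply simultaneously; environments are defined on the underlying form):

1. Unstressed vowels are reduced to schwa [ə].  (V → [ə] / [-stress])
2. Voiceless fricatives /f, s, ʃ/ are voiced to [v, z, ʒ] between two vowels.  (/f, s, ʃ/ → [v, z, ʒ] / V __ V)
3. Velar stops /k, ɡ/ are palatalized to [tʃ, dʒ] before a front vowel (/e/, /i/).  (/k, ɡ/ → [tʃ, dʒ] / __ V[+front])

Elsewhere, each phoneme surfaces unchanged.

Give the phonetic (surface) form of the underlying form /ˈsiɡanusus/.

/s/ (word-initial): rule 2 targets it, but not between two vowels → unchanged [s].
/i/ (between /s/ and /ɡ/) is in the target of rule 1 but the environment (in an unstressed syllable) is not met → [i].
/ɡ/ — between /i/ and /a/; rule 3 does not apply here → [ɡ].
/a/ (between /ɡ/ and /n/): in an unstressed syllable, so rule 1 applies → [ə].
/n/ stays [n].
/u/ meets the environment for rule 1 (in an unstressed syllable) → [ə].
/s/ — between /u/ and /u/, between two vowels — surfaces as [z] (rule 2).
/u/ (between /s/ and /s/) occurs in an unstressed syllable → [ə] by rule 1.
/s/ (word-final) fails the environment for rule 2, so it stays [s].

[ˈsiɡənəzəs]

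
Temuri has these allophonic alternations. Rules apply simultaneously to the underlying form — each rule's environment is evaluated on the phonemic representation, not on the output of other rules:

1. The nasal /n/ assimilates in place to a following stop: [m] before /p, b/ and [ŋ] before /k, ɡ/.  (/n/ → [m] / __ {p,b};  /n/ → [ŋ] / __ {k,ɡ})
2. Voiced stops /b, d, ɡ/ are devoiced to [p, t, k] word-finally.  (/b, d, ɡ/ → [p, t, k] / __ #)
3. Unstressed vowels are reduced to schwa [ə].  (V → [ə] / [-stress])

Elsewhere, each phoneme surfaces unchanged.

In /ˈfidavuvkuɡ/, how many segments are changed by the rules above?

Segments that undergo a rule: /a/ → [ə] (rule 3); /u/ → [ə] (rule 3); /u/ → [ə] (rule 3); /ɡ/ → [k] (rule 2).
All other segments surface unchanged.

4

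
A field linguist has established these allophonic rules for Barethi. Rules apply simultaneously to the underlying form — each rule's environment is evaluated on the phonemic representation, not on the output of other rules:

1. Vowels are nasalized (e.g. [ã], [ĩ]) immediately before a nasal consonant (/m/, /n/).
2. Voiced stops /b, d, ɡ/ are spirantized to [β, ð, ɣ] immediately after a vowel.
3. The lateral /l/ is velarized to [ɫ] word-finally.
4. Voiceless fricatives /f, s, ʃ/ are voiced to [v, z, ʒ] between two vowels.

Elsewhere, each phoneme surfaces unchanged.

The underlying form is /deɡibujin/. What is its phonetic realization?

/d/ (word-initial) fails the environment for rule 2, so it stays [d].
/e/ (between /d/ and /ɡ/) fails the environment for rule 1, so it stays [e].
/ɡ/ (between /e/ and /i/) occurs immediately after a vowel → [ɣ] by rule 2.
/i/ (between /ɡ/ and /b/) fails the environment for rule 1, so it stays [i].
/b/ (between /i/ and /u/): immediately after a vowel, so rule 2 applies → [β].
/u/ (between /b/ and /j/) fails the environment for rule 1, so it stays [u].
/j/ (between /u/ and /i/): no rule targets it → [j].
/i/ (between /j/ and /n/) occurs before a nasal consonant → [ĩ] by rule 1.
/n/ (word-final): no rule targets it → [n].

[deɣiβujĩn]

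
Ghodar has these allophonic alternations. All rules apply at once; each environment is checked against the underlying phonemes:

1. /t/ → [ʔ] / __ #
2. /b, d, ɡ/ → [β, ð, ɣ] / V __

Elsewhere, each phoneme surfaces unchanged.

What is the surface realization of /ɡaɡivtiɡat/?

[ɡaɣivtiɣaʔ]

/ɡ/ (word-initial) fails the environment for rule 2, so it stays [ɡ].
/a/ — not in any rule's target class → [a].
Rule 2 applies to /ɡ/ (between /a/ and /i/: immediately after a vowel) → [ɣ].
/i/ — not in any rule's target class → [i].
/v/ stays [v].
/t/ (between /v/ and /i/) fails the environment for rule 1, so it stays [t].
/i/ (between /t/ and /ɡ/): no rule targets it → [i].
/ɡ/ (between /i/ and /a/): immediately after a vowel, so rule 2 applies → [ɣ].
/a/ (between /ɡ/ and /t/) is unaffected → [a].
Rule 1 applies to /t/ (word-final: word-finally) → [ʔ].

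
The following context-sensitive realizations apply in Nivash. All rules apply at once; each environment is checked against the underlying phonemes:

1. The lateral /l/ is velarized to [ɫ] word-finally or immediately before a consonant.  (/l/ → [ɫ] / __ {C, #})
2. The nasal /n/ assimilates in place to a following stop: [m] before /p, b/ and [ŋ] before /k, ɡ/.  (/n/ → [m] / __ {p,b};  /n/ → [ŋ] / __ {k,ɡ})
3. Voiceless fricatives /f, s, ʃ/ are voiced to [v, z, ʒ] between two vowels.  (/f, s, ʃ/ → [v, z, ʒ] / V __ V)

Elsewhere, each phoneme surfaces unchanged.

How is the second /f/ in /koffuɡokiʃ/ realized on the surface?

[f]

/f/ (between /f/ and /u/) fails the environment for rule 3, so it stays [f].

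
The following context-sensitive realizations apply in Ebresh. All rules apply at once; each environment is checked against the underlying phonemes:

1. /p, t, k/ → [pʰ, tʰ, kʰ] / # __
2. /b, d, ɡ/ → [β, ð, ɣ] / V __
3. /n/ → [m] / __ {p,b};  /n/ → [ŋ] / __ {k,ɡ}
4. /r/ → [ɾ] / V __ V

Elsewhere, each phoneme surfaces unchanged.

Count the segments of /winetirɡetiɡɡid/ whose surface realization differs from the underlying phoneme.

2

Segments that undergo a rule: /ɡ/ → [ɣ] (rule 2); /d/ → [ð] (rule 2).
All other segments surface unchanged.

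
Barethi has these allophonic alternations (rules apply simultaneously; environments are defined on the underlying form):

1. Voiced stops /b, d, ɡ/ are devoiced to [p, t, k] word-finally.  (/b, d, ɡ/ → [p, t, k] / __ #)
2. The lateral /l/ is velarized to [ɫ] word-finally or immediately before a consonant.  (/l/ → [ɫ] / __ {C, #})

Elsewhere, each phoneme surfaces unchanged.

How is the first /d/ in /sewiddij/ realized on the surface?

/d/ (between /i/ and /d/) is in the target of rule 1 but the environment (word-finally) is not met → [d].

[d]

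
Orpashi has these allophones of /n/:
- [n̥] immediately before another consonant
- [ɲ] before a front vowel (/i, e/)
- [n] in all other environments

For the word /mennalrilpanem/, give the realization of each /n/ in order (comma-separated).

[n̥], [n], [ɲ]

Occurrence 1 (position 3): immediately before another consonant → [n̥].
Occurrence 2 (position 4): no conditioning environment matches → elsewhere allophone [n].
Occurrence 3 (position 12): before a front vowel (/i, e/) → [ɲ].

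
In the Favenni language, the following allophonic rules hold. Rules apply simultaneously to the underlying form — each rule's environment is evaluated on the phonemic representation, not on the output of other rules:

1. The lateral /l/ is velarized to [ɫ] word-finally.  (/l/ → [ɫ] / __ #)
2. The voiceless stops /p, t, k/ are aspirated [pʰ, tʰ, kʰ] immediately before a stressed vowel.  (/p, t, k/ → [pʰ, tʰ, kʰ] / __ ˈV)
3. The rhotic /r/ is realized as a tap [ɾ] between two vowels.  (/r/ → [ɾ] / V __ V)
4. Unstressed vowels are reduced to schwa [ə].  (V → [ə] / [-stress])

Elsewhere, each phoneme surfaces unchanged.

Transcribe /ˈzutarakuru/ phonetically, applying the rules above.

[ˈzutəɾəkəɾə]

/z/ — not in any rule's target class → [z].
/u/ (between /z/ and /t/) is in the target of rule 4 but the environment (in an unstressed syllable) is not met → [u].
/t/ (between /u/ and /a/): rule 2 targets it, but not immediately before a stressed vowel → unchanged [t].
/a/ — between /t/ and /r/, in an unstressed syllable — surfaces as [ə] (rule 4).
/r/ — between /a/ and /a/, between two vowels — surfaces as [ɾ] (rule 3).
/a/ — between /r/ and /k/, in an unstressed syllable — surfaces as [ə] (rule 4).
/k/ (between /a/ and /u/): rule 2 targets it, but not immediately before a stressed vowel → unchanged [k].
/u/ (between /k/ and /r/) occurs in an unstressed syllable → [ə] by rule 4.
Rule 3 applies to /r/ (between /u/ and /u/: between two vowels) → [ɾ].
/u/ (word-final) occurs in an unstressed syllable → [ə] by rule 4.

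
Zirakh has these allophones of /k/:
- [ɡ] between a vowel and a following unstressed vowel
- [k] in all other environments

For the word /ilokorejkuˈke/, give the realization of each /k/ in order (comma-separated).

Occurrence 1 (position 4): between a vowel and a following unstressed vowel → [ɡ].
Occurrence 2 (position 9): no conditioning environment matches → elsewhere allophone [k].
Occurrence 3 (position 11): no conditioning environment matches → elsewhere allophone [k].

[ɡ], [k], [k]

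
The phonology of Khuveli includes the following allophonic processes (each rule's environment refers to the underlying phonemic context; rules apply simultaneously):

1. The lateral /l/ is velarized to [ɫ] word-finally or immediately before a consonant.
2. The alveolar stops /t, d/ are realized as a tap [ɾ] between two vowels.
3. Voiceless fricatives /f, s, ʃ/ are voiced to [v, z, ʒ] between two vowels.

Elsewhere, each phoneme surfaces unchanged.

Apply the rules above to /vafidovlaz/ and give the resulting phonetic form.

/v/ stays [v].
/a/ stays [a].
/f/ (between /a/ and /i/) occurs between two vowels → [v] by rule 3.
/i/ (between /f/ and /d/): no rule targets it → [i].
Rule 2 applies to /d/ (between /i/ and /o/: between two vowels) → [ɾ].
/o/ — not in any rule's target class → [o].
/v/ (between /o/ and /l/): no rule targets it → [v].
/l/ (between /v/ and /a/) fails the environment for rule 1, so it stays [l].
/a/ (between /l/ and /z/) is unaffected → [a].
/z/ (word-final) is unaffected → [z].

[vaviɾovlaz]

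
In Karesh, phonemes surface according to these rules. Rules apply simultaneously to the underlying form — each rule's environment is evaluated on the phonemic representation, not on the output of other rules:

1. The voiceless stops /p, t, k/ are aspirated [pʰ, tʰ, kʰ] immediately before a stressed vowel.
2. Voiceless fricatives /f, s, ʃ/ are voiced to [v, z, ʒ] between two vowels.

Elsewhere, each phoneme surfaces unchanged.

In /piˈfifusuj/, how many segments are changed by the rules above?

3

Segments that undergo a rule: /f/ → [v] (rule 2); /f/ → [v] (rule 2); /s/ → [z] (rule 2).
All other segments surface unchanged.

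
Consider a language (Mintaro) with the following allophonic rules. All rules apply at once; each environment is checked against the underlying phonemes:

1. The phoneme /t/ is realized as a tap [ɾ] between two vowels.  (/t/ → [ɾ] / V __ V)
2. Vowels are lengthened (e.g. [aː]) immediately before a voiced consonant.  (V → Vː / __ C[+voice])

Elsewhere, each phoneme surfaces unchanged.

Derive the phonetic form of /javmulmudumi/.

/j/ — not in any rule's target class → [j].
/a/ (between /j/ and /v/): before a voiced consonant, so rule 2 applies → [aː].
/v/ (between /a/ and /m/) is unaffected → [v].
/m/ — not in any rule's target class → [m].
/u/ (between /m/ and /l/) occurs before a voiced consonant → [uː] by rule 2.
/l/ stays [l].
/m/ — not in any rule's target class → [m].
/u/ (between /m/ and /d/) occurs before a voiced consonant → [uː] by rule 2.
/d/ (between /u/ and /u/) is unaffected → [d].
/u/ (between /d/ and /m/): before a voiced consonant, so rule 2 applies → [uː].
/m/ (between /u/ and /i/): no rule targets it → [m].
/i/ (word-final) is in the target of rule 2 but the environment (before a voiced consonant) is not met → [i].

[jaːvmuːlmuːduːmi]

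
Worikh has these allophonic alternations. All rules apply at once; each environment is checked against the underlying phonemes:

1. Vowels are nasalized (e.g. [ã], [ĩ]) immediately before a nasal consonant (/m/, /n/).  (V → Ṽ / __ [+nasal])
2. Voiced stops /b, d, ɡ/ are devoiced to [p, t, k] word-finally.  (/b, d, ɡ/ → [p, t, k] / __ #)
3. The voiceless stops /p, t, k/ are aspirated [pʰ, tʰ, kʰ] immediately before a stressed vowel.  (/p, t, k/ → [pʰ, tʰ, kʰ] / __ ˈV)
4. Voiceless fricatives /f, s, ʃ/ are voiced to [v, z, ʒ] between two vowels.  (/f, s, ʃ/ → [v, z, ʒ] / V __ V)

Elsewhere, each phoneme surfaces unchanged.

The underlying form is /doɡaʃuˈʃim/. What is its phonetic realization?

[doɡaʒuˈʒĩm]

/d/ (word-initial) fails the environment for rule 2, so it stays [d].
/o/ (between /d/ and /ɡ/) fails the environment for rule 1, so it stays [o].
/ɡ/ — between /o/ and /a/; rule 2 does not apply here → [ɡ].
/a/ — between /ɡ/ and /ʃ/; rule 1 does not apply here → [a].
/ʃ/ (between /a/ and /u/) occurs between two vowels → [ʒ] by rule 4.
/u/ — between /ʃ/ and /ʃ/; rule 1 does not apply here → [u].
/ʃ/ (between /u/ and /i/): between two vowels, so rule 4 applies → [ʒ].
/i/ — between /ʃ/ and /m/, before a nasal consonant — surfaces as [ĩ] (rule 1).
/m/ — not in any rule's target class → [m].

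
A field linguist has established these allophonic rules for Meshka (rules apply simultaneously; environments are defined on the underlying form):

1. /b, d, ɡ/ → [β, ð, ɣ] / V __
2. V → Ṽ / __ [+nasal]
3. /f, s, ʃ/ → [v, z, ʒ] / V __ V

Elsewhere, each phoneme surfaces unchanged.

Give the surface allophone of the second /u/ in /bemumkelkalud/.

[u]

/u/ (between /l/ and /d/) fails the environment for rule 2, so it stays [u].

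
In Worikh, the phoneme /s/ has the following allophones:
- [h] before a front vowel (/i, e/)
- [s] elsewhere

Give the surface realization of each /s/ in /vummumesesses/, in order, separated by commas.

Occurrence 1 (position 8): before a front vowel (/i, e/) → [h].
Occurrence 2 (position 10): no conditioning environment matches → elsewhere allophone [s].
Occurrence 3 (position 11): before a front vowel (/i, e/) → [h].
Occurrence 4 (position 13): no conditioning environment matches → elsewhere allophone [s].

[h], [s], [h], [s]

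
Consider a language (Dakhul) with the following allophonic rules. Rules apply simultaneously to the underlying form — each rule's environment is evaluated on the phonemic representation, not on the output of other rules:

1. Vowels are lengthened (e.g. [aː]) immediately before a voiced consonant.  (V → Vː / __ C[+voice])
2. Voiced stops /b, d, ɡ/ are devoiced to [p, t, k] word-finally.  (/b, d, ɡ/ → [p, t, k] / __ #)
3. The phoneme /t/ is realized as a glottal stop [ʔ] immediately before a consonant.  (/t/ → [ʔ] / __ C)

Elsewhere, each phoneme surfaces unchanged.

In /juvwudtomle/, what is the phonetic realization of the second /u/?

[uː]

/u/ (between /w/ and /d/): before a voiced consonant, so rule 1 applies → [uː].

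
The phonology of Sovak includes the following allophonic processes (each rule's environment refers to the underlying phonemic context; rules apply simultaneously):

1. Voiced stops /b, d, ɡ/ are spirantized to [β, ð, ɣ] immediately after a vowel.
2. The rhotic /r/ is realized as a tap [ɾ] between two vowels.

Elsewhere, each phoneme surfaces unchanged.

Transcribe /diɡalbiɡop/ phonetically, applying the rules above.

[diɣalbiɣop]

/d/ (word-initial) is in the target of rule 1 but the environment (immediately after a vowel) is not met → [d].
/ɡ/ (between /i/ and /a/) occurs immediately after a vowel → [ɣ] by rule 1.
/b/ — between /l/ and /i/; rule 1 does not apply here → [b].
/ɡ/ (between /i/ and /o/): immediately after a vowel, so rule 1 applies → [ɣ].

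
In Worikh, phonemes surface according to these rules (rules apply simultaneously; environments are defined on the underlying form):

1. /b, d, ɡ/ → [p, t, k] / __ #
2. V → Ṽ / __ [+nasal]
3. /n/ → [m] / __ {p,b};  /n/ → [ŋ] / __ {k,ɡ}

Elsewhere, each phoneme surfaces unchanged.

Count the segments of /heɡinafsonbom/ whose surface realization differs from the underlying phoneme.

4

Segments that undergo a rule: /i/ → [ĩ] (rule 2); /o/ → [õ] (rule 2); /n/ → [m] (rule 3); /o/ → [õ] (rule 2).
All other segments surface unchanged.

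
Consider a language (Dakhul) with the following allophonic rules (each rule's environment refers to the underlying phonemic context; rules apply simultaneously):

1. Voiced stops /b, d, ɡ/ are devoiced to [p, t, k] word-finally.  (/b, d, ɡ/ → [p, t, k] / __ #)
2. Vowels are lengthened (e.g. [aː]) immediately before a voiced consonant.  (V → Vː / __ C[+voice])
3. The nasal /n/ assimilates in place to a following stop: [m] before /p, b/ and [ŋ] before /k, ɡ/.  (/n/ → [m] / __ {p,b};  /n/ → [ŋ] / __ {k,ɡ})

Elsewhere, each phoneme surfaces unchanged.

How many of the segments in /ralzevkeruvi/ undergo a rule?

Segments that undergo a rule: /a/ → [aː] (rule 2); /e/ → [eː] (rule 2); /e/ → [eː] (rule 2); /u/ → [uː] (rule 2).
All other segments surface unchanged.

4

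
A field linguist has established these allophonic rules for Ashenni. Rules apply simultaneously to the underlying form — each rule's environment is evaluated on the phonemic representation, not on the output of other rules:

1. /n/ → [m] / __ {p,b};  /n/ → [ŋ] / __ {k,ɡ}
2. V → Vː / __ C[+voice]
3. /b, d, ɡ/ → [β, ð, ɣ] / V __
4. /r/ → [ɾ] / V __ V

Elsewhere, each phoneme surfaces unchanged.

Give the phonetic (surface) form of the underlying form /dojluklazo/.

[doːjluklaːzo]

/d/ (word-initial) fails the environment for rule 3, so it stays [d].
/o/ meets the environment for rule 2 (before a voiced consonant) → [oː].
/j/ (between /o/ and /l/): no rule targets it → [j].
/l/ (between /j/ and /u/): no rule targets it → [l].
/u/ (between /l/ and /k/): rule 2 targets it, but not before a voiced consonant → unchanged [u].
/k/ — not in any rule's target class → [k].
/l/ stays [l].
/a/ meets the environment for rule 2 (before a voiced consonant) → [aː].
/z/ stays [z].
/o/ — word-final; rule 2 does not apply here → [o].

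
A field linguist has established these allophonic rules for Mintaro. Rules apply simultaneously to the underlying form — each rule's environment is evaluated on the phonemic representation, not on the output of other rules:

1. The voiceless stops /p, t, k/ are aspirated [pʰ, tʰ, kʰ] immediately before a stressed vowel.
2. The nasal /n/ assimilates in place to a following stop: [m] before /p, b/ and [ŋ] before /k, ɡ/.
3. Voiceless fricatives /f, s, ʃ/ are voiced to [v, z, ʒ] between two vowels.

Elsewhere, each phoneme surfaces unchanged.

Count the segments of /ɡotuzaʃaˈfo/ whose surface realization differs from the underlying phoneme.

2

Segments that undergo a rule: /ʃ/ → [ʒ] (rule 3); /f/ → [v] (rule 3).
All other segments surface unchanged.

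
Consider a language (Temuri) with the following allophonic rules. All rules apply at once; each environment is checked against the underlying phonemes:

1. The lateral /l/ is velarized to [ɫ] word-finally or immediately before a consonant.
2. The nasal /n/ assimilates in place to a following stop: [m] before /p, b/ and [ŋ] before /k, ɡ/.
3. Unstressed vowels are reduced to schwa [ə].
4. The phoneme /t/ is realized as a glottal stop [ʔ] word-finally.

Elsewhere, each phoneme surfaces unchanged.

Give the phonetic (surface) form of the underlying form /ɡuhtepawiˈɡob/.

[ɡəhtəpəwəˈɡob]

/ɡ/ (word-initial): no rule targets it → [ɡ].
/u/ — between /ɡ/ and /h/, in an unstressed syllable — surfaces as [ə] (rule 3).
/h/ (between /u/ and /t/) is unaffected → [h].
/t/ — between /h/ and /e/; rule 4 does not apply here → [t].
/e/ (between /t/ and /p/): in an unstressed syllable, so rule 3 applies → [ə].
/p/ stays [p].
/a/ meets the environment for rule 3 (in an unstressed syllable) → [ə].
/w/ (between /a/ and /i/) is unaffected → [w].
/i/ (between /w/ and /ɡ/) occurs in an unstressed syllable → [ə] by rule 3.
/ɡ/ — not in any rule's target class → [ɡ].
/o/ (between /ɡ/ and /b/) is in the target of rule 3 but the environment (in an unstressed syllable) is not met → [o].
/b/ (word-final): no rule targets it → [b].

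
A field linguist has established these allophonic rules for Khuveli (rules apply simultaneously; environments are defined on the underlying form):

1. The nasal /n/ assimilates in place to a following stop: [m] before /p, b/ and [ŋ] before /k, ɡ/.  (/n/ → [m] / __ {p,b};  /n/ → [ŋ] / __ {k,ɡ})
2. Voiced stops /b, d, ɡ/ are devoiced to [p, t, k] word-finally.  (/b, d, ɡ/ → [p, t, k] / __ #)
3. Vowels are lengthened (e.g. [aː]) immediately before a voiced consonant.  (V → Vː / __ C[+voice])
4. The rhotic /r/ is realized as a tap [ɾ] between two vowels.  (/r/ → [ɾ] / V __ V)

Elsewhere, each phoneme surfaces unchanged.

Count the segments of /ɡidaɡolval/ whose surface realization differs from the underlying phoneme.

Segments that undergo a rule: /i/ → [iː] (rule 3); /a/ → [aː] (rule 3); /o/ → [oː] (rule 3); /a/ → [aː] (rule 3).
All other segments surface unchanged.

4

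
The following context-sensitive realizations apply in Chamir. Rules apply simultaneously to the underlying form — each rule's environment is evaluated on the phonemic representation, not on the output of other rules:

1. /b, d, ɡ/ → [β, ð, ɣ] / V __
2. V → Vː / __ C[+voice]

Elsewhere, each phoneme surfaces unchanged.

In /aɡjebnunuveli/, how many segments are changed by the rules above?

7

Segments that undergo a rule: /a/ → [aː] (rule 2); /ɡ/ → [ɣ] (rule 1); /e/ → [eː] (rule 2); /b/ → [β] (rule 1); /u/ → [uː] (rule 2); /u/ → [uː] (rule 2); /e/ → [eː] (rule 2).
All other segments surface unchanged.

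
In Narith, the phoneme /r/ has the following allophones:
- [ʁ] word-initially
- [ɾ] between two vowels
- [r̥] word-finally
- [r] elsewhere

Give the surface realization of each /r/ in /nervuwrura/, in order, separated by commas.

[r], [r], [ɾ]

Occurrence 1 (position 3): no conditioning environment matches → elsewhere allophone [r].
Occurrence 2 (position 7): no conditioning environment matches → elsewhere allophone [r].
Occurrence 3 (position 9): between two vowels → [ɾ].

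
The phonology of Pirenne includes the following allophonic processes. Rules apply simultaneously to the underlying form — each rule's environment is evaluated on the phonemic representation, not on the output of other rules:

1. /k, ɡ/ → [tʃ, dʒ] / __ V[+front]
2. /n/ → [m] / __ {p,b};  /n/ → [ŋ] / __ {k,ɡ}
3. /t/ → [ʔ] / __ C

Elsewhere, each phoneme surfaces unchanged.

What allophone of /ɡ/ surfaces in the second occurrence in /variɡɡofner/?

[ɡ]

/ɡ/ (between /ɡ/ and /o/) is in the target of rule 1 but the environment (before a front vowel) is not met → [ɡ].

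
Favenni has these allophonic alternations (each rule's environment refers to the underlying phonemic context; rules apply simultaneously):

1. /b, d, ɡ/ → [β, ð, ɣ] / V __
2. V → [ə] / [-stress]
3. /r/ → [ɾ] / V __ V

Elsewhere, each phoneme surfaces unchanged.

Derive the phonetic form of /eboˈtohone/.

[əβəˈtohənə]

/e/ — word-initial, in an unstressed syllable — surfaces as [ə] (rule 2).
/b/ (between /e/ and /o/) occurs immediately after a vowel → [β] by rule 1.
Rule 2 applies to /o/ (between /b/ and /t/: in an unstressed syllable) → [ə].
/t/ — not in any rule's target class → [t].
/o/ (between /t/ and /h/) is in the target of rule 2 but the environment (in an unstressed syllable) is not met → [o].
/h/ — not in any rule's target class → [h].
/o/ (between /h/ and /n/): in an unstressed syllable, so rule 2 applies → [ə].
/n/ (between /o/ and /e/) is unaffected → [n].
/e/ (word-final) occurs in an unstressed syllable → [ə] by rule 2.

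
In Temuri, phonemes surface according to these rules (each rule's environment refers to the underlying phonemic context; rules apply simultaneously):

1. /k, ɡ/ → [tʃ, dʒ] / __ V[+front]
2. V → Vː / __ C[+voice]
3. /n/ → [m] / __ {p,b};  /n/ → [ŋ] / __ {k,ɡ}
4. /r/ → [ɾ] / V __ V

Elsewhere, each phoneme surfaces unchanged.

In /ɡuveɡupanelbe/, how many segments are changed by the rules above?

Segments that undergo a rule: /u/ → [uː] (rule 2); /e/ → [eː] (rule 2); /a/ → [aː] (rule 2); /e/ → [eː] (rule 2).
All other segments surface unchanged.

4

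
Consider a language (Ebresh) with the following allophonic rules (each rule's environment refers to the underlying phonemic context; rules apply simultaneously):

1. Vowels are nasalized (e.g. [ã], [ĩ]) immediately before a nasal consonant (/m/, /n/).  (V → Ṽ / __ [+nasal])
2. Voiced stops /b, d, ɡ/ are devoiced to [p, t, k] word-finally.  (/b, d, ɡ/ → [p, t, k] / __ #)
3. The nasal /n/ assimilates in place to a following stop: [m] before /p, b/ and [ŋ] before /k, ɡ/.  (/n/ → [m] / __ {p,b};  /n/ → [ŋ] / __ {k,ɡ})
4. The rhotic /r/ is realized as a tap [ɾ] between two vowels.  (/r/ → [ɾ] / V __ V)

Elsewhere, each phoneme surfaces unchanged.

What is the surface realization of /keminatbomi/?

/e/ (between /k/ and /m/): before a nasal consonant, so rule 1 applies → [ẽ].
Rule 1 applies to /i/ (between /m/ and /n/: before a nasal consonant) → [ĩ].
/n/ — between /i/ and /a/; rule 3 does not apply here → [n].
/a/ — between /n/ and /t/; rule 1 does not apply here → [a].
/b/ — between /t/ and /o/; rule 2 does not apply here → [b].
/o/ (between /b/ and /m/) occurs before a nasal consonant → [õ] by rule 1.
/i/ (word-final): rule 1 targets it, but not before a nasal consonant → unchanged [i].

[kẽmĩnatbõmi]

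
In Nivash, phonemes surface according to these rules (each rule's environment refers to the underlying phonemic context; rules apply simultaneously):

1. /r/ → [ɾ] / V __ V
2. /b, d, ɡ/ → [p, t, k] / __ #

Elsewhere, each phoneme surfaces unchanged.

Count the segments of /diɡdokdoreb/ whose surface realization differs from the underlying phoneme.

Segments that undergo a rule: /r/ → [ɾ] (rule 1); /b/ → [p] (rule 2).
All other segments surface unchanged.

2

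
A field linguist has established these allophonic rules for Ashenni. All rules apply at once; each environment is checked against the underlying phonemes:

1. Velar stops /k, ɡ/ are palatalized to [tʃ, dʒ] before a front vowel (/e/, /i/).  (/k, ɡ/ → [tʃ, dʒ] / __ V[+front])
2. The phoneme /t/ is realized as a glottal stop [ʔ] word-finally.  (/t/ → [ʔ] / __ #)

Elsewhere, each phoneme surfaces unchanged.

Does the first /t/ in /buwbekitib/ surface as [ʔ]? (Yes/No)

/t/ — between /i/ and /i/; rule 2 does not apply here → [t].
The actual realization is [t], not [ʔ].

No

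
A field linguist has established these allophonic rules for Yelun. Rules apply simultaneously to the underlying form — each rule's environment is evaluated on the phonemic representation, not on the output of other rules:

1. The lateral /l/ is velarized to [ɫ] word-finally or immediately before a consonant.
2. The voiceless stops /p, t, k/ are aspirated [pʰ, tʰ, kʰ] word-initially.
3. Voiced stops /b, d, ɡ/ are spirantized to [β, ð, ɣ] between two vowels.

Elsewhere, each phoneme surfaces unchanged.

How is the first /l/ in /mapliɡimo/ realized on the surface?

/l/ — between /p/ and /i/; rule 1 does not apply here → [l].

[l]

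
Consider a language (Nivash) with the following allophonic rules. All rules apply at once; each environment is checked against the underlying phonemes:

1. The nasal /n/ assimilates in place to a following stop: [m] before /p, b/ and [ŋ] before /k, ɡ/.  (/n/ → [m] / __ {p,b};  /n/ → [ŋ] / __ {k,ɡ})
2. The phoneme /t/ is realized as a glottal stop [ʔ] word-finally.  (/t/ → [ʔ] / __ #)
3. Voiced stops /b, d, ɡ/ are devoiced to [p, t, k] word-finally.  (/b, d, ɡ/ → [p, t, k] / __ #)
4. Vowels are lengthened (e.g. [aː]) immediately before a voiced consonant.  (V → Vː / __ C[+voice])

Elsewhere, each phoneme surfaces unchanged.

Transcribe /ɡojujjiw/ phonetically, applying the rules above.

/ɡ/ — word-initial; rule 3 does not apply here → [ɡ].
/o/ (between /ɡ/ and /j/) occurs before a voiced consonant → [oː] by rule 4.
/j/ stays [j].
/u/ (between /j/ and /j/) occurs before a voiced consonant → [uː] by rule 4.
/j/ — not in any rule's target class → [j].
/j/ (between /j/ and /i/): no rule targets it → [j].
Rule 4 applies to /i/ (between /j/ and /w/: before a voiced consonant) → [iː].
/w/ (word-final) is unaffected → [w].

[ɡoːjuːjjiːw]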